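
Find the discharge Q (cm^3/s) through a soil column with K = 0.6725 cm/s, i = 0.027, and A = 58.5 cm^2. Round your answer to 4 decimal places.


Step 1: Apply Darcy's law: Q = K * i * A
Step 2: Q = 0.6725 * 0.027 * 58.5
Step 3: Q = 1.0622 cm^3/s

1.0622


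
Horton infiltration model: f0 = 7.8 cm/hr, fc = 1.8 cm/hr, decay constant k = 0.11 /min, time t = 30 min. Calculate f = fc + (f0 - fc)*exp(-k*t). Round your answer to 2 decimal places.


Step 1: f = fc + (f0 - fc) * exp(-k * t)
Step 2: exp(-0.11 * 30) = 0.036883
Step 3: f = 1.8 + (7.8 - 1.8) * 0.036883
Step 4: f = 1.8 + 6.0 * 0.036883
Step 5: f = 2.02 cm/hr

2.02


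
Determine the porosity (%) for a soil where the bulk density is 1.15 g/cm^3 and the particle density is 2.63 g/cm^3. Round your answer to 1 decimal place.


Step 1: Formula: n = 100 * (1 - BD / PD)
Step 2: n = 100 * (1 - 1.15 / 2.63)
Step 3: n = 100 * (1 - 0.43726)
Step 4: n = 56.3%

56.3


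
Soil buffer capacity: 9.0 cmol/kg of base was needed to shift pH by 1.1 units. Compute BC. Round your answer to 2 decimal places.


Step 1: BC = change in base / change in pH
Step 2: BC = 9.0 / 1.1
Step 3: BC = 8.18 cmol/(kg*pH unit)

8.18


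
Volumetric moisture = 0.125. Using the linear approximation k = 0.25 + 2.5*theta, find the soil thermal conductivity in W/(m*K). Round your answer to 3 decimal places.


Step 1: k = 0.25 + 2.5 * theta
Step 2: k = 0.25 + 2.5 * 0.125
Step 3: k = 0.25 + 0.313
Step 4: k = 0.563 W/(m*K)

0.563


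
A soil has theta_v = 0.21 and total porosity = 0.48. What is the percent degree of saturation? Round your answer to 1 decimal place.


Step 1: S = 100 * theta_v / n
Step 2: S = 100 * 0.21 / 0.48
Step 3: S = 43.8%

43.8


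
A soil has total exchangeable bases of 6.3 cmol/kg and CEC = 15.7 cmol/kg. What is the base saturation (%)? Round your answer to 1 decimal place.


Step 1: BS = 100 * (sum of bases) / CEC
Step 2: BS = 100 * 6.3 / 15.7
Step 3: BS = 40.1%

40.1


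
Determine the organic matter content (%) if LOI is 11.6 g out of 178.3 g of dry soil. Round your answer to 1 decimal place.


Step 1: OM% = 100 * LOI / sample mass
Step 2: OM = 100 * 11.6 / 178.3
Step 3: OM = 6.5%

6.5


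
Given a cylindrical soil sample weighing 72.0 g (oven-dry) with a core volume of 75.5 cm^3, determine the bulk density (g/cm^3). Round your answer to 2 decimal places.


Step 1: Identify the formula: BD = dry mass / volume
Step 2: Substitute values: BD = 72.0 / 75.5
Step 3: BD = 0.95 g/cm^3

0.95


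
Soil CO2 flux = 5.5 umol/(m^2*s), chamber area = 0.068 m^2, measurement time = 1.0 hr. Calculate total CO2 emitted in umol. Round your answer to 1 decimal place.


Step 1: Convert time to seconds: 1.0 hr * 3600 = 3600.0 s
Step 2: Total = flux * area * time_s
Step 3: Total = 5.5 * 0.068 * 3600.0
Step 4: Total = 1346.4 umol

1346.4


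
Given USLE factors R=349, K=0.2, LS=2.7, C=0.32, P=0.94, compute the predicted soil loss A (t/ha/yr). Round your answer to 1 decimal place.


Step 1: A = R * K * LS * C * P
Step 2: R * K = 349 * 0.2 = 69.8
Step 3: (R*K) * LS = 69.8 * 2.7 = 188.46
Step 4: * C * P = 188.46 * 0.32 * 0.94 = 56.7
Step 5: A = 56.7 t/(ha*yr)

56.7


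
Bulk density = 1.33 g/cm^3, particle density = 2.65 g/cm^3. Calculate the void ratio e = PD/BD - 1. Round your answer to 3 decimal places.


Step 1: e = PD / BD - 1
Step 2: e = 2.65 / 1.33 - 1
Step 3: e = 1.99248 - 1
Step 4: e = 0.992

0.992


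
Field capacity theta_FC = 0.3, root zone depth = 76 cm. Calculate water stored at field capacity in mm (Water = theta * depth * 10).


Step 1: Water (mm) = theta_FC * depth (cm) * 10
Step 2: Water = 0.3 * 76 * 10
Step 3: Water = 228.0 mm

228.0


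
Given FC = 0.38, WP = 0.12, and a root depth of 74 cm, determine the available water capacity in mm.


Step 1: Available water = (FC - WP) * depth * 10
Step 2: AW = (0.38 - 0.12) * 74 * 10
Step 3: AW = 0.26 * 74 * 10
Step 4: AW = 192.4 mm

192.4


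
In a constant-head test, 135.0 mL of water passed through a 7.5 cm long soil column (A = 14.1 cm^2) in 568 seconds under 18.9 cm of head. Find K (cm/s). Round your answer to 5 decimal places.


Step 1: K = Q * L / (A * t * h)
Step 2: Numerator = 135.0 * 7.5 = 1012.5
Step 3: Denominator = 14.1 * 568 * 18.9 = 151366.32
Step 4: K = 1012.5 / 151366.32 = 0.00669 cm/s

0.00669


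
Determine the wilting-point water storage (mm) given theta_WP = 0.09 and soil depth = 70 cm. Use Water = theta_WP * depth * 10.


Step 1: Water (mm) = theta_WP * depth * 10
Step 2: Water = 0.09 * 70 * 10
Step 3: Water = 63.0 mm

63.0


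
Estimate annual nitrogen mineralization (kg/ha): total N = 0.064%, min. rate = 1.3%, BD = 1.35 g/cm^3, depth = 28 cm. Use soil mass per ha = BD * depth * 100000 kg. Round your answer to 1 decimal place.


Step 1: Soil mass per ha = BD * depth * 100000 = 1.35 * 28 * 100000 = 3780000 kg
Step 2: Total N pool = soil mass * N%/100 = 3780000 * 0.064/100 = 2419.2 kg/ha
Step 3: N mineralized = N pool * rate%/100 = 2419.2 * 1.3/100 = 31.4 kg/ha/yr

31.4


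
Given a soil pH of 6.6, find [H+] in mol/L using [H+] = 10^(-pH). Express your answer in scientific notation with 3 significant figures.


Step 1: [H+] = 10^(-pH)
Step 2: [H+] = 10^(-6.6)
Step 3: [H+] = 2.51e-07 mol/L

2.51e-07


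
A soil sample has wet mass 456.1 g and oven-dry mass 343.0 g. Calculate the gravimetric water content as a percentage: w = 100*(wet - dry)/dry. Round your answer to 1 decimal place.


Step 1: Water mass = wet - dry = 456.1 - 343.0 = 113.1 g
Step 2: w = 100 * water mass / dry mass
Step 3: w = 100 * 113.1 / 343.0 = 33.0%

33.0


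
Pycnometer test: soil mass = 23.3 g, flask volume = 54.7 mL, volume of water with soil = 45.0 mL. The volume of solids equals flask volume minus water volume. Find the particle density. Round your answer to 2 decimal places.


Step 1: Volume of solids = flask volume - water volume with soil
Step 2: V_solids = 54.7 - 45.0 = 9.7 mL
Step 3: Particle density = mass / V_solids = 23.3 / 9.7 = 2.4 g/cm^3

2.4


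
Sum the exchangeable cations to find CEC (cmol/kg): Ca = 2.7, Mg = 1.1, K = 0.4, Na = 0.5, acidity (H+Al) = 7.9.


Step 1: CEC = Ca + Mg + K + Na + (H+Al)
Step 2: CEC = 2.7 + 1.1 + 0.4 + 0.5 + 7.9
Step 3: CEC = 12.6 cmol/kg

12.6


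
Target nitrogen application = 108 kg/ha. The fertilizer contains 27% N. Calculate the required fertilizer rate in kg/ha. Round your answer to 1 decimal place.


Step 1: Fertilizer rate = target N / (N content / 100)
Step 2: Rate = 108 / (27 / 100)
Step 3: Rate = 108 / 0.27
Step 4: Rate = 400.0 kg/ha

400.0


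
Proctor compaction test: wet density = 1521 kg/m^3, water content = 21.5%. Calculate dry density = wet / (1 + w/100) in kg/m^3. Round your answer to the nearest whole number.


Step 1: Dry density = wet density / (1 + w/100)
Step 2: Dry density = 1521 / (1 + 21.5/100)
Step 3: Dry density = 1521 / 1.215
Step 4: Dry density = 1252 kg/m^3

1252


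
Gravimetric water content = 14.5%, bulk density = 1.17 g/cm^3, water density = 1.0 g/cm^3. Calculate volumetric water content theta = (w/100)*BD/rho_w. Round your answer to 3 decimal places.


Step 1: theta = (w / 100) * BD / rho_w
Step 2: theta = (14.5 / 100) * 1.17 / 1.0
Step 3: theta = 0.145 * 1.17
Step 4: theta = 0.17

0.17


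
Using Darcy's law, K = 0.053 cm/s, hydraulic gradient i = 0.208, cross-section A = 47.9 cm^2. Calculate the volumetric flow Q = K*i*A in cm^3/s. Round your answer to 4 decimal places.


Step 1: Apply Darcy's law: Q = K * i * A
Step 2: Q = 0.053 * 0.208 * 47.9
Step 3: Q = 0.528 cm^3/s

0.528


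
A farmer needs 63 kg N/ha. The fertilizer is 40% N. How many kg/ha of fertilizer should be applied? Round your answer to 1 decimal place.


Step 1: Fertilizer rate = target N / (N content / 100)
Step 2: Rate = 63 / (40 / 100)
Step 3: Rate = 63 / 0.4
Step 4: Rate = 157.5 kg/ha

157.5


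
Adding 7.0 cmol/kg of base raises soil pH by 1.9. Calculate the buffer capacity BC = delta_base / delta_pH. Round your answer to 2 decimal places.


Step 1: BC = change in base / change in pH
Step 2: BC = 7.0 / 1.9
Step 3: BC = 3.68 cmol/(kg*pH unit)

3.68


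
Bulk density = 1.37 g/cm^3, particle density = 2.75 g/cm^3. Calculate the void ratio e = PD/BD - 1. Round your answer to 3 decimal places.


Step 1: e = PD / BD - 1
Step 2: e = 2.75 / 1.37 - 1
Step 3: e = 2.0073 - 1
Step 4: e = 1.007

1.007


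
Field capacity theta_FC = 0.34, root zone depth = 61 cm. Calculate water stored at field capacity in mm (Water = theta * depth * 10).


Step 1: Water (mm) = theta_FC * depth (cm) * 10
Step 2: Water = 0.34 * 61 * 10
Step 3: Water = 207.4 mm

207.4


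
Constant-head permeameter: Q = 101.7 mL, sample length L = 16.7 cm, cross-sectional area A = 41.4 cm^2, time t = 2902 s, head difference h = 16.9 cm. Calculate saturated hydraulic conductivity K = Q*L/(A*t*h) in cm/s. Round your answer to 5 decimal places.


Step 1: K = Q * L / (A * t * h)
Step 2: Numerator = 101.7 * 16.7 = 1698.39
Step 3: Denominator = 41.4 * 2902 * 16.9 = 2030413.32
Step 4: K = 1698.39 / 2030413.32 = 0.00084 cm/s

0.00084


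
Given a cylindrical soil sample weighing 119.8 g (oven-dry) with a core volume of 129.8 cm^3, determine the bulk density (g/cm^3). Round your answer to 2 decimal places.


Step 1: Identify the formula: BD = dry mass / volume
Step 2: Substitute values: BD = 119.8 / 129.8
Step 3: BD = 0.92 g/cm^3

0.92


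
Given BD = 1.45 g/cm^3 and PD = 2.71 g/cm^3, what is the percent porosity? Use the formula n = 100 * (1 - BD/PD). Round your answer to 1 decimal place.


Step 1: Formula: n = 100 * (1 - BD / PD)
Step 2: n = 100 * (1 - 1.45 / 2.71)
Step 3: n = 100 * (1 - 0.53506)
Step 4: n = 46.5%

46.5


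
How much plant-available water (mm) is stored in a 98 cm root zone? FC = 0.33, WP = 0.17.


Step 1: Available water = (FC - WP) * depth * 10
Step 2: AW = (0.33 - 0.17) * 98 * 10
Step 3: AW = 0.16 * 98 * 10
Step 4: AW = 156.8 mm

156.8


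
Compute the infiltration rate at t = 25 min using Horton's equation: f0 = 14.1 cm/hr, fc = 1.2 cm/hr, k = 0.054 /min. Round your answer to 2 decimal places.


Step 1: f = fc + (f0 - fc) * exp(-k * t)
Step 2: exp(-0.054 * 25) = 0.25924
Step 3: f = 1.2 + (14.1 - 1.2) * 0.25924
Step 4: f = 1.2 + 12.9 * 0.25924
Step 5: f = 4.54 cm/hr

4.54


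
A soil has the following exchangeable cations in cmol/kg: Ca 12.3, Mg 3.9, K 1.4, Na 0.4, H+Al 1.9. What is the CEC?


Step 1: CEC = Ca + Mg + K + Na + (H+Al)
Step 2: CEC = 12.3 + 3.9 + 1.4 + 0.4 + 1.9
Step 3: CEC = 19.9 cmol/kg

19.9


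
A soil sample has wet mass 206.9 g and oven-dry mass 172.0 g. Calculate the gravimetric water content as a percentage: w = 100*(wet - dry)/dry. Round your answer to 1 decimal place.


Step 1: Water mass = wet - dry = 206.9 - 172.0 = 34.9 g
Step 2: w = 100 * water mass / dry mass
Step 3: w = 100 * 34.9 / 172.0 = 20.3%

20.3


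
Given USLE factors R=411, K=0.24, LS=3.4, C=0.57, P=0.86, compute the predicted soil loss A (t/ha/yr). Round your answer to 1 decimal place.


Step 1: A = R * K * LS * C * P
Step 2: R * K = 411 * 0.24 = 98.64
Step 3: (R*K) * LS = 98.64 * 3.4 = 335.376
Step 4: * C * P = 335.376 * 0.57 * 0.86 = 164.4
Step 5: A = 164.4 t/(ha*yr)

164.4


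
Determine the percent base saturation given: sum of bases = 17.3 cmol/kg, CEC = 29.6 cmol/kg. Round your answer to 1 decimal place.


Step 1: BS = 100 * (sum of bases) / CEC
Step 2: BS = 100 * 17.3 / 29.6
Step 3: BS = 58.4%

58.4


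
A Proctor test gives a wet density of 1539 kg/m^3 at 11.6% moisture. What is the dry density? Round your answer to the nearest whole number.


Step 1: Dry density = wet density / (1 + w/100)
Step 2: Dry density = 1539 / (1 + 11.6/100)
Step 3: Dry density = 1539 / 1.116
Step 4: Dry density = 1379 kg/m^3

1379


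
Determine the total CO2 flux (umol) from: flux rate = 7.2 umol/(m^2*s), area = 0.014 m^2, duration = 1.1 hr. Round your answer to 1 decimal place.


Step 1: Convert time to seconds: 1.1 hr * 3600 = 3960.0 s
Step 2: Total = flux * area * time_s
Step 3: Total = 7.2 * 0.014 * 3960.0
Step 4: Total = 399.2 umol

399.2


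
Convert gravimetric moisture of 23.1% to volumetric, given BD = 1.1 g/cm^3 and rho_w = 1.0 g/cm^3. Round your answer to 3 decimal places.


Step 1: theta = (w / 100) * BD / rho_w
Step 2: theta = (23.1 / 100) * 1.1 / 1.0
Step 3: theta = 0.231 * 1.1
Step 4: theta = 0.254

0.254


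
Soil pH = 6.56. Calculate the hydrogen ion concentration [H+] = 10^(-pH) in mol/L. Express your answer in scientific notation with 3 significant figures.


Step 1: [H+] = 10^(-pH)
Step 2: [H+] = 10^(-6.56)
Step 3: [H+] = 2.75e-07 mol/L

2.75e-07


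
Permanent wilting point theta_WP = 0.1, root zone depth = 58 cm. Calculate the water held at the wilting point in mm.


Step 1: Water (mm) = theta_WP * depth * 10
Step 2: Water = 0.1 * 58 * 10
Step 3: Water = 58.0 mm

58.0


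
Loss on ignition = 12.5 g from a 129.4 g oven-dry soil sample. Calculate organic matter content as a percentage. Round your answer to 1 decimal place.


Step 1: OM% = 100 * LOI / sample mass
Step 2: OM = 100 * 12.5 / 129.4
Step 3: OM = 9.7%

9.7


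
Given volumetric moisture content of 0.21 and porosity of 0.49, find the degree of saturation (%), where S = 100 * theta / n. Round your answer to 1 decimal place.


Step 1: S = 100 * theta_v / n
Step 2: S = 100 * 0.21 / 0.49
Step 3: S = 42.9%

42.9


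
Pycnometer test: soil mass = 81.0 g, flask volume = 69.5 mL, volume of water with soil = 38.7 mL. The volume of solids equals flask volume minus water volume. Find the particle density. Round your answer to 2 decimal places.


Step 1: Volume of solids = flask volume - water volume with soil
Step 2: V_solids = 69.5 - 38.7 = 30.8 mL
Step 3: Particle density = mass / V_solids = 81.0 / 30.8 = 2.63 g/cm^3

2.63


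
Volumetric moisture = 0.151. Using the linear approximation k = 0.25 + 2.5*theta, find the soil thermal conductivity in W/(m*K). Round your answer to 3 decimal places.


Step 1: k = 0.25 + 2.5 * theta
Step 2: k = 0.25 + 2.5 * 0.151
Step 3: k = 0.25 + 0.378
Step 4: k = 0.628 W/(m*K)

0.628


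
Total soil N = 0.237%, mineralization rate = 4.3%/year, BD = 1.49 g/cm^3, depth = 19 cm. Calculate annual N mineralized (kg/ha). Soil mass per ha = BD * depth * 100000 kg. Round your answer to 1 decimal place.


Step 1: Soil mass per ha = BD * depth * 100000 = 1.49 * 19 * 100000 = 2831000 kg
Step 2: Total N pool = soil mass * N%/100 = 2831000 * 0.237/100 = 6709.47 kg/ha
Step 3: N mineralized = N pool * rate%/100 = 6709.47 * 4.3/100 = 288.5 kg/ha/yr

288.5


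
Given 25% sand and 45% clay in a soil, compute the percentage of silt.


Step 1: sand + silt + clay = 100%
Step 2: silt = 100 - sand - clay
Step 3: silt = 100 - 25 - 45
Step 4: silt = 30%

30


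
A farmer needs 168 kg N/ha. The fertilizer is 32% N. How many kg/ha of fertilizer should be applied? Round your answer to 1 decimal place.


Step 1: Fertilizer rate = target N / (N content / 100)
Step 2: Rate = 168 / (32 / 100)
Step 3: Rate = 168 / 0.32
Step 4: Rate = 525.0 kg/ha

525.0


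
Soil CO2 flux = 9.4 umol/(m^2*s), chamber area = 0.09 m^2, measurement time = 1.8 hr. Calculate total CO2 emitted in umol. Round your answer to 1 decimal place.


Step 1: Convert time to seconds: 1.8 hr * 3600 = 6480.0 s
Step 2: Total = flux * area * time_s
Step 3: Total = 9.4 * 0.09 * 6480.0
Step 4: Total = 5482.1 umol

5482.1


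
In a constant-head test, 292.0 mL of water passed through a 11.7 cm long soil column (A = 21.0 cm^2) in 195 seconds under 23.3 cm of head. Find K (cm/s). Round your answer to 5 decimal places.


Step 1: K = Q * L / (A * t * h)
Step 2: Numerator = 292.0 * 11.7 = 3416.4
Step 3: Denominator = 21.0 * 195 * 23.3 = 95413.5
Step 4: K = 3416.4 / 95413.5 = 0.03581 cm/s

0.03581


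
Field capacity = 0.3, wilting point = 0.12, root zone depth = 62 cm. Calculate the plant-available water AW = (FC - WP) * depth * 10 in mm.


Step 1: Available water = (FC - WP) * depth * 10
Step 2: AW = (0.3 - 0.12) * 62 * 10
Step 3: AW = 0.18 * 62 * 10
Step 4: AW = 111.6 mm

111.6


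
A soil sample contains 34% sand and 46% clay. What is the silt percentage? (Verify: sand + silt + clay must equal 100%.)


Step 1: sand + silt + clay = 100%
Step 2: silt = 100 - sand - clay
Step 3: silt = 100 - 34 - 46
Step 4: silt = 20%

20


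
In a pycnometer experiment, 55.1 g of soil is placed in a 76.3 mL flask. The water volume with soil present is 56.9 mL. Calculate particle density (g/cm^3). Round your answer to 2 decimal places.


Step 1: Volume of solids = flask volume - water volume with soil
Step 2: V_solids = 76.3 - 56.9 = 19.4 mL
Step 3: Particle density = mass / V_solids = 55.1 / 19.4 = 2.84 g/cm^3

2.84


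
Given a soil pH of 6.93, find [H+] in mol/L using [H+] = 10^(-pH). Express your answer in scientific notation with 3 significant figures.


Step 1: [H+] = 10^(-pH)
Step 2: [H+] = 10^(-6.93)
Step 3: [H+] = 1.17e-07 mol/L

1.17e-07


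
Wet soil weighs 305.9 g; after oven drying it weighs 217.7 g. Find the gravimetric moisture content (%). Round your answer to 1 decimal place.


Step 1: Water mass = wet - dry = 305.9 - 217.7 = 88.2 g
Step 2: w = 100 * water mass / dry mass
Step 3: w = 100 * 88.2 / 217.7 = 40.5%

40.5


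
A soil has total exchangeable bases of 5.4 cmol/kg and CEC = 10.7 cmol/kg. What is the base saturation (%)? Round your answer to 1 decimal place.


Step 1: BS = 100 * (sum of bases) / CEC
Step 2: BS = 100 * 5.4 / 10.7
Step 3: BS = 50.5%

50.5


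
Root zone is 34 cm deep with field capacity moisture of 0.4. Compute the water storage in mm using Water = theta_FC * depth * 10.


Step 1: Water (mm) = theta_FC * depth (cm) * 10
Step 2: Water = 0.4 * 34 * 10
Step 3: Water = 136.0 mm

136.0


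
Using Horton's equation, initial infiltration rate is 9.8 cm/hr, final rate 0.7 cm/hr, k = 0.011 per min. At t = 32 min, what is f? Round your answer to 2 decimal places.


Step 1: f = fc + (f0 - fc) * exp(-k * t)
Step 2: exp(-0.011 * 32) = 0.70328
Step 3: f = 0.7 + (9.8 - 0.7) * 0.70328
Step 4: f = 0.7 + 9.1 * 0.70328
Step 5: f = 7.1 cm/hr

7.1


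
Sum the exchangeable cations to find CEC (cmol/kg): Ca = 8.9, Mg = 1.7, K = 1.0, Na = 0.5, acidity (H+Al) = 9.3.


Step 1: CEC = Ca + Mg + K + Na + (H+Al)
Step 2: CEC = 8.9 + 1.7 + 1.0 + 0.5 + 9.3
Step 3: CEC = 21.4 cmol/kg

21.4


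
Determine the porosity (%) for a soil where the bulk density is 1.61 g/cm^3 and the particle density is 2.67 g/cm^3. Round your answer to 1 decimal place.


Step 1: Formula: n = 100 * (1 - BD / PD)
Step 2: n = 100 * (1 - 1.61 / 2.67)
Step 3: n = 100 * (1 - 0.603)
Step 4: n = 39.7%

39.7


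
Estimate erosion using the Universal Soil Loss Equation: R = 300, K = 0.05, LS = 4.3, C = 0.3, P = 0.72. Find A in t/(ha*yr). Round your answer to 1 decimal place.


Step 1: A = R * K * LS * C * P
Step 2: R * K = 300 * 0.05 = 15.0
Step 3: (R*K) * LS = 15.0 * 4.3 = 64.5
Step 4: * C * P = 64.5 * 0.3 * 0.72 = 13.9
Step 5: A = 13.9 t/(ha*yr)

13.9


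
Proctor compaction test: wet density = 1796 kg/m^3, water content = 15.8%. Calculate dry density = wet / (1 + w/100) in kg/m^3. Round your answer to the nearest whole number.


Step 1: Dry density = wet density / (1 + w/100)
Step 2: Dry density = 1796 / (1 + 15.8/100)
Step 3: Dry density = 1796 / 1.158
Step 4: Dry density = 1551 kg/m^3

1551


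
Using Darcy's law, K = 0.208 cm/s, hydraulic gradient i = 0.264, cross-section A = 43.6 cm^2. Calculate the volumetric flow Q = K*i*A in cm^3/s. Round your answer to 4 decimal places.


Step 1: Apply Darcy's law: Q = K * i * A
Step 2: Q = 0.208 * 0.264 * 43.6
Step 3: Q = 2.3942 cm^3/s

2.3942


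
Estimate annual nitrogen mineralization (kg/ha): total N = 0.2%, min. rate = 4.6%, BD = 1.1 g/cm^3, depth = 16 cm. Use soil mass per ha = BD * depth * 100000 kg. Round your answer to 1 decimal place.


Step 1: Soil mass per ha = BD * depth * 100000 = 1.1 * 16 * 100000 = 1760000 kg
Step 2: Total N pool = soil mass * N%/100 = 1760000 * 0.2/100 = 3520.0 kg/ha
Step 3: N mineralized = N pool * rate%/100 = 3520.0 * 4.6/100 = 161.9 kg/ha/yr

161.9


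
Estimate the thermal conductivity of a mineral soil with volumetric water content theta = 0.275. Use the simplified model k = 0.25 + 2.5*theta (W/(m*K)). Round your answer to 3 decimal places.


Step 1: k = 0.25 + 2.5 * theta
Step 2: k = 0.25 + 2.5 * 0.275
Step 3: k = 0.25 + 0.688
Step 4: k = 0.938 W/(m*K)

0.938


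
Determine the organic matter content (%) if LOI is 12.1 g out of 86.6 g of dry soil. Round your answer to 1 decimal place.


Step 1: OM% = 100 * LOI / sample mass
Step 2: OM = 100 * 12.1 / 86.6
Step 3: OM = 14.0%

14.0


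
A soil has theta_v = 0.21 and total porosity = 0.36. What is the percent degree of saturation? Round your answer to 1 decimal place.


Step 1: S = 100 * theta_v / n
Step 2: S = 100 * 0.21 / 0.36
Step 3: S = 58.3%

58.3


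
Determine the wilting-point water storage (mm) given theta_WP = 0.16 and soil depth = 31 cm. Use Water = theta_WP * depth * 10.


Step 1: Water (mm) = theta_WP * depth * 10
Step 2: Water = 0.16 * 31 * 10
Step 3: Water = 49.6 mm

49.6


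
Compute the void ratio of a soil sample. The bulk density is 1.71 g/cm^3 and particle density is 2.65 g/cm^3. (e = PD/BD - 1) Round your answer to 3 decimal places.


Step 1: e = PD / BD - 1
Step 2: e = 2.65 / 1.71 - 1
Step 3: e = 1.54971 - 1
Step 4: e = 0.55

0.55


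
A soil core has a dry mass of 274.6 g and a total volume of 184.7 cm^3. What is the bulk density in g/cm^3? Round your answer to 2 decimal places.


Step 1: Identify the formula: BD = dry mass / volume
Step 2: Substitute values: BD = 274.6 / 184.7
Step 3: BD = 1.49 g/cm^3

1.49


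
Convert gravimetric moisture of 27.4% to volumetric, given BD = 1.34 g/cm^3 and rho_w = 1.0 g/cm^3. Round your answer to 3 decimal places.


Step 1: theta = (w / 100) * BD / rho_w
Step 2: theta = (27.4 / 100) * 1.34 / 1.0
Step 3: theta = 0.274 * 1.34
Step 4: theta = 0.367

0.367


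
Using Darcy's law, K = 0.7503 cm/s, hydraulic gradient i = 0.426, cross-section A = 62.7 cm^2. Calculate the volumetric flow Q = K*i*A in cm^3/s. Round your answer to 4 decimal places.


Step 1: Apply Darcy's law: Q = K * i * A
Step 2: Q = 0.7503 * 0.426 * 62.7
Step 3: Q = 20.0407 cm^3/s

20.0407


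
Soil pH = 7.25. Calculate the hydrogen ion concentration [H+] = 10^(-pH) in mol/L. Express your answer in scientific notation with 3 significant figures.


Step 1: [H+] = 10^(-pH)
Step 2: [H+] = 10^(-7.25)
Step 3: [H+] = 5.62e-08 mol/L

5.62e-08


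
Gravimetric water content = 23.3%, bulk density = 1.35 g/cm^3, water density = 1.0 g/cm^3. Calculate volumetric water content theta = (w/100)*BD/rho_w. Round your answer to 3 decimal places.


Step 1: theta = (w / 100) * BD / rho_w
Step 2: theta = (23.3 / 100) * 1.35 / 1.0
Step 3: theta = 0.233 * 1.35
Step 4: theta = 0.315

0.315


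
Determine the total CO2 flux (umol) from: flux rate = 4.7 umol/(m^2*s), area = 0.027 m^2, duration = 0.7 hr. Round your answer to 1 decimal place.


Step 1: Convert time to seconds: 0.7 hr * 3600 = 2520.0 s
Step 2: Total = flux * area * time_s
Step 3: Total = 4.7 * 0.027 * 2520.0
Step 4: Total = 319.8 umol

319.8


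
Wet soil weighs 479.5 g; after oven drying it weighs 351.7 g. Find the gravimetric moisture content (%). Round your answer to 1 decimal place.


Step 1: Water mass = wet - dry = 479.5 - 351.7 = 127.8 g
Step 2: w = 100 * water mass / dry mass
Step 3: w = 100 * 127.8 / 351.7 = 36.3%

36.3


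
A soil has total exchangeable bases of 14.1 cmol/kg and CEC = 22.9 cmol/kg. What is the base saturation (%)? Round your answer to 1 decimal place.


Step 1: BS = 100 * (sum of bases) / CEC
Step 2: BS = 100 * 14.1 / 22.9
Step 3: BS = 61.6%

61.6


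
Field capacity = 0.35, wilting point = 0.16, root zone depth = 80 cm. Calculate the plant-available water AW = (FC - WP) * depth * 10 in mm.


Step 1: Available water = (FC - WP) * depth * 10
Step 2: AW = (0.35 - 0.16) * 80 * 10
Step 3: AW = 0.19 * 80 * 10
Step 4: AW = 152.0 mm

152.0


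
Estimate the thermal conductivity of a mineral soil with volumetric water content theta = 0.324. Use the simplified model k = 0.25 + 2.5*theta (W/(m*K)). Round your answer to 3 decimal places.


Step 1: k = 0.25 + 2.5 * theta
Step 2: k = 0.25 + 2.5 * 0.324
Step 3: k = 0.25 + 0.81
Step 4: k = 1.06 W/(m*K)

1.06


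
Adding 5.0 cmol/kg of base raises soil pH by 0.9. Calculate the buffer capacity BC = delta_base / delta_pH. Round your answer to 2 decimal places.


Step 1: BC = change in base / change in pH
Step 2: BC = 5.0 / 0.9
Step 3: BC = 5.56 cmol/(kg*pH unit)

5.56


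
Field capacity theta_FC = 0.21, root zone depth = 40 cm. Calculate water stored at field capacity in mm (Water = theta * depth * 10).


Step 1: Water (mm) = theta_FC * depth (cm) * 10
Step 2: Water = 0.21 * 40 * 10
Step 3: Water = 84.0 mm

84.0


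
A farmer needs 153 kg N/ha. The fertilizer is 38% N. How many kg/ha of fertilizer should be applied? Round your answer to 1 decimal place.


Step 1: Fertilizer rate = target N / (N content / 100)
Step 2: Rate = 153 / (38 / 100)
Step 3: Rate = 153 / 0.38
Step 4: Rate = 402.6 kg/ha

402.6


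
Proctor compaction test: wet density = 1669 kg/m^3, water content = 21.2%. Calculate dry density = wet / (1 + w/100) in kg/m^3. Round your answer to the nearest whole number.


Step 1: Dry density = wet density / (1 + w/100)
Step 2: Dry density = 1669 / (1 + 21.2/100)
Step 3: Dry density = 1669 / 1.212
Step 4: Dry density = 1377 kg/m^3

1377


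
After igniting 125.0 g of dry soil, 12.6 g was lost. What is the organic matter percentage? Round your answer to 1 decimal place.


Step 1: OM% = 100 * LOI / sample mass
Step 2: OM = 100 * 12.6 / 125.0
Step 3: OM = 10.1%

10.1


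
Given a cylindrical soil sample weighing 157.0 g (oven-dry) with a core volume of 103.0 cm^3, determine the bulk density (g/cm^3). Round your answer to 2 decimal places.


Step 1: Identify the formula: BD = dry mass / volume
Step 2: Substitute values: BD = 157.0 / 103.0
Step 3: BD = 1.52 g/cm^3

1.52


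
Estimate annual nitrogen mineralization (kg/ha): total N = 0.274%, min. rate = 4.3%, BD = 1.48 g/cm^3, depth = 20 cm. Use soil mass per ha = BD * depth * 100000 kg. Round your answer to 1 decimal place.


Step 1: Soil mass per ha = BD * depth * 100000 = 1.48 * 20 * 100000 = 2960000 kg
Step 2: Total N pool = soil mass * N%/100 = 2960000 * 0.274/100 = 8110.4 kg/ha
Step 3: N mineralized = N pool * rate%/100 = 8110.4 * 4.3/100 = 348.7 kg/ha/yr

348.7


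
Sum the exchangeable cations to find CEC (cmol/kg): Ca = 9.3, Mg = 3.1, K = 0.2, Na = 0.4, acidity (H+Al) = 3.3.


Step 1: CEC = Ca + Mg + K + Na + (H+Al)
Step 2: CEC = 9.3 + 3.1 + 0.2 + 0.4 + 3.3
Step 3: CEC = 16.3 cmol/kg

16.3


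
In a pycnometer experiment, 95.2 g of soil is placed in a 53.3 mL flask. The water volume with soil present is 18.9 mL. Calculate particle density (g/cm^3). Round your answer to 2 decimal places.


Step 1: Volume of solids = flask volume - water volume with soil
Step 2: V_solids = 53.3 - 18.9 = 34.4 mL
Step 3: Particle density = mass / V_solids = 95.2 / 34.4 = 2.77 g/cm^3

2.77


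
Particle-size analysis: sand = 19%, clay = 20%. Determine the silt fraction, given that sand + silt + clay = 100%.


Step 1: sand + silt + clay = 100%
Step 2: silt = 100 - sand - clay
Step 3: silt = 100 - 19 - 20
Step 4: silt = 61%

61


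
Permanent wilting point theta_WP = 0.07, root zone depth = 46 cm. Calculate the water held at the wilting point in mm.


Step 1: Water (mm) = theta_WP * depth * 10
Step 2: Water = 0.07 * 46 * 10
Step 3: Water = 32.2 mm

32.2


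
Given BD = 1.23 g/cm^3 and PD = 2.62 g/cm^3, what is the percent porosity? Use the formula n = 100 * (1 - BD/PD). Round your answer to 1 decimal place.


Step 1: Formula: n = 100 * (1 - BD / PD)
Step 2: n = 100 * (1 - 1.23 / 2.62)
Step 3: n = 100 * (1 - 0.46947)
Step 4: n = 53.1%

53.1


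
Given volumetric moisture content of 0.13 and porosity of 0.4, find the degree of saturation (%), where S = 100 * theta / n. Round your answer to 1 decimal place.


Step 1: S = 100 * theta_v / n
Step 2: S = 100 * 0.13 / 0.4
Step 3: S = 32.5%

32.5


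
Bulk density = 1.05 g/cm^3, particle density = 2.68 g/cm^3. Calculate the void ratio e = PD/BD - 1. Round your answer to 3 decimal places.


Step 1: e = PD / BD - 1
Step 2: e = 2.68 / 1.05 - 1
Step 3: e = 2.55238 - 1
Step 4: e = 1.552

1.552


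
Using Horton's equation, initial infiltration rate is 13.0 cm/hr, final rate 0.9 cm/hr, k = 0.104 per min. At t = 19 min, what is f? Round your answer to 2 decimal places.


Step 1: f = fc + (f0 - fc) * exp(-k * t)
Step 2: exp(-0.104 * 19) = 0.138623
Step 3: f = 0.9 + (13.0 - 0.9) * 0.138623
Step 4: f = 0.9 + 12.1 * 0.138623
Step 5: f = 2.58 cm/hr

2.58


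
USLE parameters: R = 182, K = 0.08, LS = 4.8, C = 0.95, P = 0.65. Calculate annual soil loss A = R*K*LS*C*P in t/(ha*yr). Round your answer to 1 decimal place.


Step 1: A = R * K * LS * C * P
Step 2: R * K = 182 * 0.08 = 14.56
Step 3: (R*K) * LS = 14.56 * 4.8 = 69.888
Step 4: * C * P = 69.888 * 0.95 * 0.65 = 43.2
Step 5: A = 43.2 t/(ha*yr)

43.2


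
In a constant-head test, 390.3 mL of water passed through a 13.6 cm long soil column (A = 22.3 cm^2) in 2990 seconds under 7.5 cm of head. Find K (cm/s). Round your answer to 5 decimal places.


Step 1: K = Q * L / (A * t * h)
Step 2: Numerator = 390.3 * 13.6 = 5308.08
Step 3: Denominator = 22.3 * 2990 * 7.5 = 500077.5
Step 4: K = 5308.08 / 500077.5 = 0.01061 cm/s

0.01061


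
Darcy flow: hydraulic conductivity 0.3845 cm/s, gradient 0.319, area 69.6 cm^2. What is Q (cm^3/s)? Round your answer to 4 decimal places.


Step 1: Apply Darcy's law: Q = K * i * A
Step 2: Q = 0.3845 * 0.319 * 69.6
Step 3: Q = 8.5368 cm^3/s

8.5368


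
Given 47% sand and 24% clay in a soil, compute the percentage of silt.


Step 1: sand + silt + clay = 100%
Step 2: silt = 100 - sand - clay
Step 3: silt = 100 - 47 - 24
Step 4: silt = 29%

29


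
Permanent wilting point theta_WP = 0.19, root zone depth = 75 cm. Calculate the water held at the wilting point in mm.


Step 1: Water (mm) = theta_WP * depth * 10
Step 2: Water = 0.19 * 75 * 10
Step 3: Water = 142.5 mm

142.5


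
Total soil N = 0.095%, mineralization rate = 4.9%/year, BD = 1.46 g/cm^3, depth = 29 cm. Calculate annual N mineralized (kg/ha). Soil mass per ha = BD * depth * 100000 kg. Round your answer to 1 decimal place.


Step 1: Soil mass per ha = BD * depth * 100000 = 1.46 * 29 * 100000 = 4234000 kg
Step 2: Total N pool = soil mass * N%/100 = 4234000 * 0.095/100 = 4022.3 kg/ha
Step 3: N mineralized = N pool * rate%/100 = 4022.3 * 4.9/100 = 197.1 kg/ha/yr

197.1


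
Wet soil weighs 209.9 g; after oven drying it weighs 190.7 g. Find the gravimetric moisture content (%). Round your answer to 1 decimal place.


Step 1: Water mass = wet - dry = 209.9 - 190.7 = 19.2 g
Step 2: w = 100 * water mass / dry mass
Step 3: w = 100 * 19.2 / 190.7 = 10.1%

10.1


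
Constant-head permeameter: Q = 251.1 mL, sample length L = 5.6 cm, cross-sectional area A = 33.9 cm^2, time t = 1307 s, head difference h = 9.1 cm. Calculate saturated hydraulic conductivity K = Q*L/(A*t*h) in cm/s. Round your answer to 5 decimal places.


Step 1: K = Q * L / (A * t * h)
Step 2: Numerator = 251.1 * 5.6 = 1406.16
Step 3: Denominator = 33.9 * 1307 * 9.1 = 403196.43
Step 4: K = 1406.16 / 403196.43 = 0.00349 cm/s

0.00349


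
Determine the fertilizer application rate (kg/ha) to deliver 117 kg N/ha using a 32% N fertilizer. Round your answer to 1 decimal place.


Step 1: Fertilizer rate = target N / (N content / 100)
Step 2: Rate = 117 / (32 / 100)
Step 3: Rate = 117 / 0.32
Step 4: Rate = 365.6 kg/ha

365.6


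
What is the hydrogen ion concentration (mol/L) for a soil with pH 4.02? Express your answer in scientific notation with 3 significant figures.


Step 1: [H+] = 10^(-pH)
Step 2: [H+] = 10^(-4.02)
Step 3: [H+] = 9.55e-05 mol/L

9.55e-05


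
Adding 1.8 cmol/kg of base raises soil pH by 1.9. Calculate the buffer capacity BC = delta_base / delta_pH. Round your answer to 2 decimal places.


Step 1: BC = change in base / change in pH
Step 2: BC = 1.8 / 1.9
Step 3: BC = 0.95 cmol/(kg*pH unit)

0.95


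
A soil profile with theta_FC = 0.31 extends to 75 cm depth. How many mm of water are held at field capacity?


Step 1: Water (mm) = theta_FC * depth (cm) * 10
Step 2: Water = 0.31 * 75 * 10
Step 3: Water = 232.5 mm

232.5


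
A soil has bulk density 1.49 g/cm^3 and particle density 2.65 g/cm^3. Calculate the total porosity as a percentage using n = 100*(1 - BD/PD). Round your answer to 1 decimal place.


Step 1: Formula: n = 100 * (1 - BD / PD)
Step 2: n = 100 * (1 - 1.49 / 2.65)
Step 3: n = 100 * (1 - 0.56226)
Step 4: n = 43.8%

43.8


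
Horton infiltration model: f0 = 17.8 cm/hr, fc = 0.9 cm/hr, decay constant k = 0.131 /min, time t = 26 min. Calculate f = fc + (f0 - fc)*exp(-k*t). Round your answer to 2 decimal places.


Step 1: f = fc + (f0 - fc) * exp(-k * t)
Step 2: exp(-0.131 * 26) = 0.033174
Step 3: f = 0.9 + (17.8 - 0.9) * 0.033174
Step 4: f = 0.9 + 16.9 * 0.033174
Step 5: f = 1.46 cm/hr

1.46


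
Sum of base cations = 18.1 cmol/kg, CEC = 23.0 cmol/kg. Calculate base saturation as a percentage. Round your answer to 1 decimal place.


Step 1: BS = 100 * (sum of bases) / CEC
Step 2: BS = 100 * 18.1 / 23.0
Step 3: BS = 78.7%

78.7


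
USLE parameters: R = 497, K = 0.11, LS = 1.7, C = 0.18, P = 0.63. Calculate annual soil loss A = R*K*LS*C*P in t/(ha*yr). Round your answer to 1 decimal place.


Step 1: A = R * K * LS * C * P
Step 2: R * K = 497 * 0.11 = 54.67
Step 3: (R*K) * LS = 54.67 * 1.7 = 92.939
Step 4: * C * P = 92.939 * 0.18 * 0.63 = 10.5
Step 5: A = 10.5 t/(ha*yr)

10.5


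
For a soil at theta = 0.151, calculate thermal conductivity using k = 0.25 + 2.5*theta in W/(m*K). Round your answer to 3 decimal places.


Step 1: k = 0.25 + 2.5 * theta
Step 2: k = 0.25 + 2.5 * 0.151
Step 3: k = 0.25 + 0.378
Step 4: k = 0.628 W/(m*K)

0.628


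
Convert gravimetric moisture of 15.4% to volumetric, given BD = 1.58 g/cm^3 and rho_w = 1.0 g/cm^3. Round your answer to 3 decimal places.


Step 1: theta = (w / 100) * BD / rho_w
Step 2: theta = (15.4 / 100) * 1.58 / 1.0
Step 3: theta = 0.154 * 1.58
Step 4: theta = 0.243

0.243


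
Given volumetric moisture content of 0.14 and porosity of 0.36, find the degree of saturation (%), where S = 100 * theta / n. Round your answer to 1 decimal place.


Step 1: S = 100 * theta_v / n
Step 2: S = 100 * 0.14 / 0.36
Step 3: S = 38.9%

38.9


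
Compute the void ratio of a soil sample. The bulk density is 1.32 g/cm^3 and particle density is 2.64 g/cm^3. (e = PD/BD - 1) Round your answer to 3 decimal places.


Step 1: e = PD / BD - 1
Step 2: e = 2.64 / 1.32 - 1
Step 3: e = 2.0 - 1
Step 4: e = 1.0

1.0


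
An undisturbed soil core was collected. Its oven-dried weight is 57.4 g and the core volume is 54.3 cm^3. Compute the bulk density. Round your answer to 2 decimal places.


Step 1: Identify the formula: BD = dry mass / volume
Step 2: Substitute values: BD = 57.4 / 54.3
Step 3: BD = 1.06 g/cm^3

1.06


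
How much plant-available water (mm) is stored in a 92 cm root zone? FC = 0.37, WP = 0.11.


Step 1: Available water = (FC - WP) * depth * 10
Step 2: AW = (0.37 - 0.11) * 92 * 10
Step 3: AW = 0.26 * 92 * 10
Step 4: AW = 239.2 mm

239.2


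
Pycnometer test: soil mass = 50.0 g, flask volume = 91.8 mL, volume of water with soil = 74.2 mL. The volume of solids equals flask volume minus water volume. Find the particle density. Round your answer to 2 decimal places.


Step 1: Volume of solids = flask volume - water volume with soil
Step 2: V_solids = 91.8 - 74.2 = 17.6 mL
Step 3: Particle density = mass / V_solids = 50.0 / 17.6 = 2.84 g/cm^3

2.84


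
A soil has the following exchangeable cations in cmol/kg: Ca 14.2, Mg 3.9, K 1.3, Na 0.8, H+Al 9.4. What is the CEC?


Step 1: CEC = Ca + Mg + K + Na + (H+Al)
Step 2: CEC = 14.2 + 3.9 + 1.3 + 0.8 + 9.4
Step 3: CEC = 29.6 cmol/kg

29.6


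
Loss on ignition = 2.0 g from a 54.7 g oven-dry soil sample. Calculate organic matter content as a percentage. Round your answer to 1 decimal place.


Step 1: OM% = 100 * LOI / sample mass
Step 2: OM = 100 * 2.0 / 54.7
Step 3: OM = 3.7%

3.7


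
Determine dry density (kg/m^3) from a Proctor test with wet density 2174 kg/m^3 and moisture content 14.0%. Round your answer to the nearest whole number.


Step 1: Dry density = wet density / (1 + w/100)
Step 2: Dry density = 2174 / (1 + 14.0/100)
Step 3: Dry density = 2174 / 1.14
Step 4: Dry density = 1907 kg/m^3

1907


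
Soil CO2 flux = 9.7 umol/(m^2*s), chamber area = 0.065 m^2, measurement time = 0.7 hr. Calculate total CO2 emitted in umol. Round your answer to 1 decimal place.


Step 1: Convert time to seconds: 0.7 hr * 3600 = 2520.0 s
Step 2: Total = flux * area * time_s
Step 3: Total = 9.7 * 0.065 * 2520.0
Step 4: Total = 1588.9 umol

1588.9


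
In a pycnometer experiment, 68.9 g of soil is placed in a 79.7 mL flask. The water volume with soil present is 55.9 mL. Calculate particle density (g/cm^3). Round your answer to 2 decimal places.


Step 1: Volume of solids = flask volume - water volume with soil
Step 2: V_solids = 79.7 - 55.9 = 23.8 mL
Step 3: Particle density = mass / V_solids = 68.9 / 23.8 = 2.89 g/cm^3

2.89


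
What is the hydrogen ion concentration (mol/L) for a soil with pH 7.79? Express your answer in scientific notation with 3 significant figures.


Step 1: [H+] = 10^(-pH)
Step 2: [H+] = 10^(-7.79)
Step 3: [H+] = 1.62e-08 mol/L

1.62e-08


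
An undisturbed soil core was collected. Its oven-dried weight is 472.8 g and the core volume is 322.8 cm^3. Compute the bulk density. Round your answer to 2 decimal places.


Step 1: Identify the formula: BD = dry mass / volume
Step 2: Substitute values: BD = 472.8 / 322.8
Step 3: BD = 1.46 g/cm^3

1.46


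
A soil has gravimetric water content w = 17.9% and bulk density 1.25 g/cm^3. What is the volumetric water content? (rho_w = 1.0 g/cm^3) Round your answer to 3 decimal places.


Step 1: theta = (w / 100) * BD / rho_w
Step 2: theta = (17.9 / 100) * 1.25 / 1.0
Step 3: theta = 0.179 * 1.25
Step 4: theta = 0.224

0.224


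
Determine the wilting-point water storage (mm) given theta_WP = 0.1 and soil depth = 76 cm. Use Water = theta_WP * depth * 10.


Step 1: Water (mm) = theta_WP * depth * 10
Step 2: Water = 0.1 * 76 * 10
Step 3: Water = 76.0 mm

76.0


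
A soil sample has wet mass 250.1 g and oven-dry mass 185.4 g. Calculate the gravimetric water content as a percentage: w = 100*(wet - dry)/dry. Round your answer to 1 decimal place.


Step 1: Water mass = wet - dry = 250.1 - 185.4 = 64.7 g
Step 2: w = 100 * water mass / dry mass
Step 3: w = 100 * 64.7 / 185.4 = 34.9%

34.9


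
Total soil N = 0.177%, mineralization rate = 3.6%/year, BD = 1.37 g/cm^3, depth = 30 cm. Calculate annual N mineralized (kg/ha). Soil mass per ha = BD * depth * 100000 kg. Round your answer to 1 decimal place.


Step 1: Soil mass per ha = BD * depth * 100000 = 1.37 * 30 * 100000 = 4110000 kg
Step 2: Total N pool = soil mass * N%/100 = 4110000 * 0.177/100 = 7274.7 kg/ha
Step 3: N mineralized = N pool * rate%/100 = 7274.7 * 3.6/100 = 261.9 kg/ha/yr

261.9


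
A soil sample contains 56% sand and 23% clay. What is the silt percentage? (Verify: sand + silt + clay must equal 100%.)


Step 1: sand + silt + clay = 100%
Step 2: silt = 100 - sand - clay
Step 3: silt = 100 - 56 - 23
Step 4: silt = 21%

21


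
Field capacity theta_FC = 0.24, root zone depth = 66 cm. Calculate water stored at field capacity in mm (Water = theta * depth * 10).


Step 1: Water (mm) = theta_FC * depth (cm) * 10
Step 2: Water = 0.24 * 66 * 10
Step 3: Water = 158.4 mm

158.4
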